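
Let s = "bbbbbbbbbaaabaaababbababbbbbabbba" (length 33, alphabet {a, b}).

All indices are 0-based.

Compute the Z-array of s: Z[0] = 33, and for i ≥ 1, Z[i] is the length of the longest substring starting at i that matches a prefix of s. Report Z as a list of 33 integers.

[33, 8, 7, 6, 5, 4, 3, 2, 1, 0, 0, 0, 1, 0, 0, 0, 1, 0, 2, 1, 0, 1, 0, 5, 4, 3, 2, 1, 0, 3, 2, 1, 0]

Z[0]=33
i=1: i≥r, start 0; Z[1]=8 scan→box=[1,9)
i=2: min(r-i=7, Z[1]=8)=7; Z[2]=7
i=3: min(r-i=6, Z[2]=7)=6; Z[3]=6
i=4: min(r-i=5, Z[3]=6)=5; Z[4]=5
i=5: min(r-i=4, Z[4]=5)=4; Z[5]=4
i=6: min(r-i=3, Z[5]=4)=3; Z[6]=3
i=7: min(r-i=2, Z[6]=3)=2; Z[7]=2
i=8: min(r-i=1, Z[7]=2)=1; Z[8]=1
i=9: i≥r, start 0; Z[9]=0
i=10: i≥r, start 0; Z[10]=0
i=11: i≥r, start 0; Z[11]=0
i=12: i≥r, start 0; Z[12]=1 scan→box=[12,13)
i=13: i≥r, start 0; Z[13]=0
i=14: i≥r, start 0; Z[14]=0
i=15: i≥r, start 0; Z[15]=0
i=16: i≥r, start 0; Z[16]=1 scan→box=[16,17)
i=17: i≥r, start 0; Z[17]=0
i=18: i≥r, start 0; Z[18]=2 scan→box=[18,20)
i=19: min(r-i=1, Z[1]=8)=1; Z[19]=1
i=20: i≥r, start 0; Z[20]=0
i=21: i≥r, start 0; Z[21]=1 scan→box=[21,22)
i=22: i≥r, start 0; Z[22]=0
i=23: i≥r, start 0; Z[23]=5 scan→box=[23,28)
i=24: min(r-i=4, Z[1]=8)=4; Z[24]=4
i=25: min(r-i=3, Z[2]=7)=3; Z[25]=3
i=26: min(r-i=2, Z[3]=6)=2; Z[26]=2
i=27: min(r-i=1, Z[4]=5)=1; Z[27]=1
i=28: i≥r, start 0; Z[28]=0
i=29: i≥r, start 0; Z[29]=3 scan→box=[29,32)
i=30: min(r-i=2, Z[1]=8)=2; Z[30]=2
i=31: min(r-i=1, Z[2]=7)=1; Z[31]=1
i=32: i≥r, start 0; Z[32]=0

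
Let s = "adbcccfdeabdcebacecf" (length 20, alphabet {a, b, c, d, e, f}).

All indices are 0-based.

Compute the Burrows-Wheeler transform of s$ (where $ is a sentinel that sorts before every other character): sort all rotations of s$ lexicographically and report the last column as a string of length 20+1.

rank  rotation               last
    0  $adbcccfdeabdcebacecf  f
    1  abdcebacecf$adbcccfde  e
    2  acecf$adbcccfdeabdceb  b
    3  adbcccfdeabdcebacecf$  $
    4  bacecf$adbcccfdeabdce  e
    5  bcccfdeabdcebacecf$ad  d
    6  bdcebacecf$adbcccfdea  a
    7  cccfdeabdcebacecf$adb  b
    8  ccfdeabdcebacecf$adbc  c
    9  cebacecf$adbcccfdeabd  d
   10  cecf$adbcccfdeabdceba  a
   11  cf$adbcccfdeabdcebace  e
   12  cfdeabdcebacecf$adbcc  c
   13  dbcccfdeabdcebacecf$a  a
   14  dcebacecf$adbcccfdeab  b
   15  deabdcebacecf$adbcccf  f
   16  eabdcebacecf$adbcccfd  d
   17  ebacecf$adbcccfdeabdc  c
   18  ecf$adbcccfdeabdcebac  c
   19  f$adbcccfdeabdcebacec  c
   20  fdeabdcebacecf$adbccc  c

feb$edabcdaecabfdcccc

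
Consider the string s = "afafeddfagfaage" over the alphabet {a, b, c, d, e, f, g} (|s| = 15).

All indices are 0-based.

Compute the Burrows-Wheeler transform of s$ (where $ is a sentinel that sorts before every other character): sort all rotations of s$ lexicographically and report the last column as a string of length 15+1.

rank  rotation          last
    0  $afafeddfagfaage  e
    1  aage$afafeddfagf  f
    2  afafeddfagfaage$  $
    3  afeddfagfaage$af  f
    4  age$afafeddfagfa  a
    5  agfaage$afafeddf  f
    6  ddfagfaage$afafe  e
    7  dfagfaage$afafed  d
    8  e$afafeddfagfaag  g
    9  eddfagfaage$afaf  f
   10  faage$afafeddfag  g
   11  fafeddfagfaage$a  a
   12  fagfaage$afafedd  d
   13  feddfagfaage$afa  a
   14  ge$afafeddfagfaa  a
   15  gfaage$afafeddfa  a

ef$fafedgfgadaaa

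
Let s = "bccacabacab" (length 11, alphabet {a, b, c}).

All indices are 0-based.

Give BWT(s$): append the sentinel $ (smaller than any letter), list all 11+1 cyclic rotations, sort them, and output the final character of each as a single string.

bccbcaa$aacb

rank  rotation      last
    0  $bccacabacab  b
    1  ab$bccacabac  c
    2  abacab$bccac  c
    3  acab$bccacab  b
    4  acabacab$bcc  c
    5  b$bccacabaca  a
    6  bacab$bccaca  a
    7  bccacabacab$  $
    8  cab$bccacaba  a
    9  cabacab$bcca  a
   10  cacabacab$bc  c
   11  ccacabacab$b  b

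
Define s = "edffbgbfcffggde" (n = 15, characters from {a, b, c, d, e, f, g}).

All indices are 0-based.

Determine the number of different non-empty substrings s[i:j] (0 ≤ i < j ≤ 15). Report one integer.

110

sorted suffixes:
  #0 SA[0]=6  'bfcffggde'
  #1 SA[1]=4  'bgbfcffggde'
  #2 SA[2]=8  'cffggde'
  #3 SA[3]=13  'de'
  #4 SA[4]=1  'dffbgbfcffggde'
  #5 SA[5]=14  'e'
  #6 SA[6]=0  'edffbgbfcffggde'
  #7 SA[7]=3  'fbgbfcffggde'
  #8 SA[8]=7  'fcffggde'
  #9 SA[9]=2  'ffbgbfcffggde'
  #10 SA[10]=9  'ffggde'
  #11 SA[11]=10  'fggde'
  #12 SA[12]=5  'gbfcffggde'
  #13 SA[13]=12  'gde'
  #14 SA[14]=11  'ggde'

SA = [6, 4, 8, 13, 1, 14, 0, 3, 7, 2, 9, 10, 5, 12, 11]
rank  pair      lcp
   1  s[6:],s[4:]  1  'b'
   2  s[4:],s[8:]  0  ''
   3  s[8:],s[13:]  0  ''
   4  s[13:],s[1:]  1  'd'
   5  s[1:],s[14:]  0  ''
   6  s[14:],s[0:]  1  'e'
   7  s[0:],s[3:]  0  ''
   8  s[3:],s[7:]  1  'f'
   9  s[7:],s[2:]  1  'f'
  10  s[2:],s[9:]  2  'ff'
  11  s[9:],s[10:]  1  'f'
  12  s[10:],s[5:]  0  ''
  13  s[5:],s[12:]  1  'g'
  14  s[12:],s[11:]  1  'g'

n(n+1)/2 = 15·16/2 = 120
Σ LCP = 0 + 1 + 0 + 0 + 1 + 0 + 1 + 0 + 1 + 1 + 2 + 1 + 0 + 1 + 1 = 10
distinct = 120 − 10 = 110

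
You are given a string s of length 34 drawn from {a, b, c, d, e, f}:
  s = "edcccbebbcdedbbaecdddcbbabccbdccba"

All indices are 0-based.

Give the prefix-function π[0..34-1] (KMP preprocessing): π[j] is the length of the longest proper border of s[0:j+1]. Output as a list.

π[0] = 0
j=1 s[j]='d': π[1]=0 (border '')
j=2 s[j]='c': π[2]=0 (border '')
j=3 s[j]='c': π[3]=0 (border '')
j=4 s[j]='c': π[4]=0 (border '')
j=5 s[j]='b': π[5]=0 (border '')
j=6 s[j]='e': π[6]=1 (border 'e')
j=7 s[j]='b': k: 1→0; π[7]=0 (border '')
j=8 s[j]='b': π[8]=0 (border '')
j=9 s[j]='c': π[9]=0 (border '')
j=10 s[j]='d': π[10]=0 (border '')
j=11 s[j]='e': π[11]=1 (border 'e')
j=12 s[j]='d': π[12]=2 (border 'ed')
j=13 s[j]='b': k: 2→0; π[13]=0 (border '')
j=14 s[j]='b': π[14]=0 (border '')
j=15 s[j]='a': π[15]=0 (border '')
j=16 s[j]='e': π[16]=1 (border 'e')
j=17 s[j]='c': k: 1→0; π[17]=0 (border '')
j=18 s[j]='d': π[18]=0 (border '')
j=19 s[j]='d': π[19]=0 (border '')
j=20 s[j]='d': π[20]=0 (border '')
j=21 s[j]='c': π[21]=0 (border '')
j=22 s[j]='b': π[22]=0 (border '')
j=23 s[j]='b': π[23]=0 (border '')
j=24 s[j]='a': π[24]=0 (border '')
j=25 s[j]='b': π[25]=0 (border '')
j=26 s[j]='c': π[26]=0 (border '')
j=27 s[j]='c': π[27]=0 (border '')
j=28 s[j]='b': π[28]=0 (border '')
j=29 s[j]='d': π[29]=0 (border '')
j=30 s[j]='c': π[30]=0 (border '')
j=31 s[j]='c': π[31]=0 (border '')
j=32 s[j]='b': π[32]=0 (border '')
j=33 s[j]='a': π[33]=0 (border '')

[0, 0, 0, 0, 0, 0, 1, 0, 0, 0, 0, 1, 2, 0, 0, 0, 1, 0, 0, 0, 0, 0, 0, 0, 0, 0, 0, 0, 0, 0, 0, 0, 0, 0]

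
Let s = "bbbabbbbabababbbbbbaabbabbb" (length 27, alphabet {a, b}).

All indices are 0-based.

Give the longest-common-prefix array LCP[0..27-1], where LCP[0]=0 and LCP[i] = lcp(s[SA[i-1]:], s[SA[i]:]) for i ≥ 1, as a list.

[0, 1, 4, 2, 3, 4, 5, 0, 1, 2, 5, 3, 5, 6, 1, 2, 3, 4, 6, 2, 3, 4, 5, 3, 5, 4, 5]

sorted suffixes:
  #0 SA[0]=19  'aabbabbb'
  #1 SA[1]=8  'abababbbbbbaabbabbb'
  #2 SA[2]=10  'ababbbbbbaabbabbb'
  #3 SA[3]=20  'abbabbb'
  #4 SA[4]=23  'abbb'
  #5 SA[5]=3  'abbbbabababbbbbbaabbabbb'
  #6 SA[6]=12  'abbbbbbaabbabbb'
  #7 SA[7]=26  'b'
  #8 SA[8]=18  'baabbabbb'
  #9 SA[9]=7  'babababbbbbbaabbabbb'
  #10 SA[10]=9  'bababbbbbbaabbabbb'
  #11 SA[11]=22  'babbb'
  #12 SA[12]=2  'babbbbabababbbbbbaabbabbb'
  #13 SA[13]=11  'babbbbbbaabbabbb'
  #14 SA[14]=25  'bb'
  #15 SA[15]=17  'bbaabbabbb'
  #16 SA[16]=6  'bbabababbbbbbaabbabbb'
  #17 SA[17]=21  'bbabbb'
  #18 SA[18]=1  'bbabbbbabababbbbbbaabbabbb'
  #19 SA[19]=24  'bbb'
  #20 SA[20]=16  'bbbaabbabbb'
  #21 SA[21]=5  'bbbabababbbbbbaabbabbb'
  #22 SA[22]=0  'bbbabbbbabababbbbbbaabbabbb'
  #23 SA[23]=15  'bbbbaabbabbb'
  #24 SA[24]=4  'bbbbabababbbbbbaabbabbb'
  #25 SA[25]=14  'bbbbbaabbabbb'
  #26 SA[26]=13  'bbbbbbaabbabbb'

SA = [19, 8, 10, 20, 23, 3, 12, 26, 18, 7, 9, 22, 2, 11, 25, 17, 6, 21, 1, 24, 16, 5, 0, 15, 4, 14, 13]
i: (SA[i-1],SA[i]) lcp shared
  1: (19,8) 1 'a'
  2: (8,10) 4 'abab'
  3: (10,20) 2 'ab'
  4: (20,23) 3 'abb'
  5: (23,3) 4 'abbb'
  6: (3,12) 5 'abbbb'
  7: (12,26) 0 ''
  8: (26,18) 1 'b'
  9: (18,7) 2 'ba'
  10: (7,9) 5 'babab'
  11: (9,22) 3 'bab'
  12: (22,2) 5 'babbb'
  13: (2,11) 6 'babbbb'
  14: (11,25) 1 'b'
  15: (25,17) 2 'bb'
  16: (17,6) 3 'bba'
  17: (6,21) 4 'bbab'
  18: (21,1) 6 'bbabbb'
  19: (1,24) 2 'bb'
  20: (24,16) 3 'bbb'
  21: (16,5) 4 'bbba'
  22: (5,0) 5 'bbbab'
  23: (0,15) 3 'bbb'
  24: (15,4) 5 'bbbba'
  25: (4,14) 4 'bbbb'
  26: (14,13) 5 'bbbbb'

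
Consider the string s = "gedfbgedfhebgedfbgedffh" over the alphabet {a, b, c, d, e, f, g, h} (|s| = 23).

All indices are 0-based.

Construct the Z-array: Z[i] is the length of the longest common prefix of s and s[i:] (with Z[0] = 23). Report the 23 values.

[23, 0, 0, 0, 0, 4, 0, 0, 0, 0, 0, 0, 9, 0, 0, 0, 0, 4, 0, 0, 0, 0, 0]

Z[0]=23
i=1: i≥r, start 0; Z[1]=0
i=2: i≥r, start 0; Z[2]=0
i=3: i≥r, start 0; Z[3]=0
i=4: i≥r, start 0; Z[4]=0
i=5: i≥r, start 0; Z[5]=4 grow→box=[5,9)
i=6: min(r-i=3, Z[1]=0)=0; Z[6]=0
i=7: min(r-i=2, Z[2]=0)=0; Z[7]=0
i=8: min(r-i=1, Z[3]=0)=0; Z[8]=0
i=9: i≥r, start 0; Z[9]=0
i=10: i≥r, start 0; Z[10]=0
i=11: i≥r, start 0; Z[11]=0
i=12: i≥r, start 0; Z[12]=9 grow→box=[12,21)
i=13: min(r-i=8, Z[1]=0)=0; Z[13]=0
i=14: min(r-i=7, Z[2]=0)=0; Z[14]=0
i=15: min(r-i=6, Z[3]=0)=0; Z[15]=0
i=16: min(r-i=5, Z[4]=0)=0; Z[16]=0
i=17: min(r-i=4, Z[5]=4)=4; Z[17]=4
i=18: min(r-i=3, Z[6]=0)=0; Z[18]=0
i=19: min(r-i=2, Z[7]=0)=0; Z[19]=0
i=20: min(r-i=1, Z[8]=0)=0; Z[20]=0
i=21: i≥r, start 0; Z[21]=0
i=22: i≥r, start 0; Z[22]=0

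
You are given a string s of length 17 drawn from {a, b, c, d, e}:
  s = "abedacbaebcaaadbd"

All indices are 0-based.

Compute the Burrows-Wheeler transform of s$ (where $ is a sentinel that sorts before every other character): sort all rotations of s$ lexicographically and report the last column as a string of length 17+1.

dca$dabcedababeaab

rank  rotation            last
    0  $abedacbaebcaaadbd  d
    1  aaadbd$abedacbaebc  c
    2  aadbd$abedacbaebca  a
    3  abedacbaebcaaadbd$  $
    4  acbaebcaaadbd$abed  d
    5  adbd$abedacbaebcaa  a
    6  aebcaaadbd$abedacb  b
    7  baebcaaadbd$abedac  c
    8  bcaaadbd$abedacbae  e
    9  bd$abedacbaebcaaad  d
   10  bedacbaebcaaadbd$a  a
   11  caaadbd$abedacbaeb  b
   12  cbaebcaaadbd$abeda  a
   13  d$abedacbaebcaaadb  b
   14  dacbaebcaaadbd$abe  e
   15  dbd$abedacbaebcaaa  a
   16  ebcaaadbd$abedacba  a
   17  edacbaebcaaadbd$ab  b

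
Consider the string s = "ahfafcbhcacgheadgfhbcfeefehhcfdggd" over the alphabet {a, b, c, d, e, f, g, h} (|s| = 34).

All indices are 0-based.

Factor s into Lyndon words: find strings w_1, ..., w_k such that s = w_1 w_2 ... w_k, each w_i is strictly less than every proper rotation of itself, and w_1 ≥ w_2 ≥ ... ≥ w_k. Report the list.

emit factor 1: 'ahf' (i=0, period=3)
emit factor 2: 'afcbhc' (i=3, period=6)
emit factor 3: 'acgheadgfhbcfeefehhcfdggd' (i=9, period=25)

["ahf", "afcbhc", "acgheadgfhbcfeefehhcfdggd"]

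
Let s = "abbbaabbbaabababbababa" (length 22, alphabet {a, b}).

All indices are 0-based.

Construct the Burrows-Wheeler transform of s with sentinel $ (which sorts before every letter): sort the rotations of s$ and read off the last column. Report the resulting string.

rank  rotation                 last
    0  $abbbaabbbaabababbababa  a
    1  a$abbbaabbbaabababbabab  b
    2  aabababbababa$abbbaabbb  b
    3  aabbbaabababbababa$abbb  b
    4  aba$abbbaabbbaabababbab  b
    5  ababa$abbbaabbbaabababb  b
    6  abababbababa$abbbaabbba  a
    7  ababbababa$abbbaabbbaab  b
    8  abbababa$abbbaabbbaabab  b
    9  abbbaabababbababa$abbba  a
   10  abbbaabbbaabababbababa$  $
   11  ba$abbbaabbbaabababbaba  a
   12  baabababbababa$abbbaabb  b
   13  baabbbaabababbababa$abb  b
   14  baba$abbbaabbbaabababba  a
   15  bababa$abbbaabbbaababab  b
   16  bababbababa$abbbaabbbaa  a
   17  babbababa$abbbaabbbaaba  a
   18  bbaabababbababa$abbbaab  b
   19  bbaabbbaabababbababa$ab  b
   20  bbababa$abbbaabbbaababa  a
   21  bbbaabababbababa$abbbaa  a
   22  bbbaabbbaabababbababa$a  a

abbbbbabba$abbabaabbaaa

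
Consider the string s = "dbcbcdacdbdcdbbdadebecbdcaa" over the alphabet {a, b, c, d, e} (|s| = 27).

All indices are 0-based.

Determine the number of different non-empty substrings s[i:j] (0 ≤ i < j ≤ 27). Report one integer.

344

rank→(start, suffix):
  0 → (26, 'a')
  1 → (25, 'aa')
  2 → (6, 'acdbdcdbbdadebecbdcaa')
  3 → (16, 'adebecbdcaa')
  4 → (13, 'bbdadebecbdcaa')
  5 → (1, 'bcbcdacdbdcdbbdadebecbdcaa')
  6 → (3, 'bcdacdbdcdbbdadebecbdcaa')
  7 → (14, 'bdadebecbdcaa')
  8 → (22, 'bdcaa')
  9 → (9, 'bdcdbbdadebecbdcaa')
  10 → (19, 'becbdcaa')
  11 → (24, 'caa')
  12 → (2, 'cbcdacdbdcdbbdadebecbdcaa')
  13 → (21, 'cbdcaa')
  14 → (4, 'cdacdbdcdbbdadebecbdcaa')
  15 → (11, 'cdbbdadebecbdcaa')
  16 → (7, 'cdbdcdbbdadebecbdcaa')
  17 → (5, 'dacdbdcdbbdadebecbdcaa')
  18 → (15, 'dadebecbdcaa')
  19 → (12, 'dbbdadebecbdcaa')
  20 → (0, 'dbcbcdacdbdcdbbdadebecbdcaa')
  21 → (8, 'dbdcdbbdadebecbdcaa')
  22 → (23, 'dcaa')
  23 → (10, 'dcdbbdadebecbdcaa')
  24 → (17, 'debecbdcaa')
  25 → (18, 'ebecbdcaa')
  26 → (20, 'ecbdcaa')

SA = [26, 25, 6, 16, 13, 1, 3, 14, 22, 9, 19, 24, 2, 21, 4, 11, 7, 5, 15, 12, 0, 8, 23, 10, 17, 18, 20]
[i] adj suffixes → lcp
  [1] 26/25 → 1 ('a')
  [2] 25/6 → 1 ('a')
  [3] 6/16 → 1 ('a')
  [4] 16/13 → 0 ('')
  [5] 13/1 → 1 ('b')
  [6] 1/3 → 2 ('bc')
  [7] 3/14 → 1 ('b')
  [8] 14/22 → 2 ('bd')
  [9] 22/9 → 3 ('bdc')
  [10] 9/19 → 1 ('b')
  [11] 19/24 → 0 ('')
  [12] 24/2 → 1 ('c')
  [13] 2/21 → 2 ('cb')
  [14] 21/4 → 1 ('c')
  [15] 4/11 → 2 ('cd')
  [16] 11/7 → 3 ('cdb')
  [17] 7/5 → 0 ('')
  [18] 5/15 → 2 ('da')
  [19] 15/12 → 1 ('d')
  [20] 12/0 → 2 ('db')
  [21] 0/8 → 2 ('db')
  [22] 8/23 → 1 ('d')
  [23] 23/10 → 2 ('dc')
  [24] 10/17 → 1 ('d')
  [25] 17/18 → 0 ('')
  [26] 18/20 → 1 ('e')

n(n+1)/2 = 27·28/2 = 378
Σ LCP = 0 + 1 + 1 + 1 + 0 + 1 + 2 + 1 + 2 + 3 + 1 + 0 + 1 + 2 + 1 + 2 + 3 + 0 + 2 + 1 + 2 + 2 + 1 + 2 + 1 + 0 + 1 = 34
distinct = 378 − 34 = 344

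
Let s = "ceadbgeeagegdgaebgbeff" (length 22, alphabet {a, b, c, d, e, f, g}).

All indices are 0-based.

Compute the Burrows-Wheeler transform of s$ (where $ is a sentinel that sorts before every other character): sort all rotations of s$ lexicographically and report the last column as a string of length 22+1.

rank  rotation                 last
    0  $ceadbgeeagegdgaebgbeff  f
    1  adbgeeagegdgaebgbeff$ce  e
    2  aebgbeff$ceadbgeeagegdg  g
    3  agegdgaebgbeff$ceadbgee  e
    4  beff$ceadbgeeagegdgaebg  g
    5  bgbeff$ceadbgeeagegdgae  e
    6  bgeeagegdgaebgbeff$cead  d
    7  ceadbgeeagegdgaebgbeff$  $
    8  dbgeeagegdgaebgbeff$cea  a
    9  dgaebgbeff$ceadbgeeageg  g
   10  eadbgeeagegdgaebgbeff$c  c
   11  eagegdgaebgbeff$ceadbge  e
   12  ebgbeff$ceadbgeeagegdga  a
   13  eeagegdgaebgbeff$ceadbg  g
   14  eff$ceadbgeeagegdgaebgb  b
   15  egdgaebgbeff$ceadbgeeag  g
   16  f$ceadbgeeagegdgaebgbef  f
   17  ff$ceadbgeeagegdgaebgbe  e
   18  gaebgbeff$ceadbgeeagegd  d
   19  gbeff$ceadbgeeagegdgaeb  b
   20  gdgaebgbeff$ceadbgeeage  e
   21  geeagegdgaebgbeff$ceadb  b
   22  gegdgaebgbeff$ceadbgeea  a

fegeged$agceagbgfedbeba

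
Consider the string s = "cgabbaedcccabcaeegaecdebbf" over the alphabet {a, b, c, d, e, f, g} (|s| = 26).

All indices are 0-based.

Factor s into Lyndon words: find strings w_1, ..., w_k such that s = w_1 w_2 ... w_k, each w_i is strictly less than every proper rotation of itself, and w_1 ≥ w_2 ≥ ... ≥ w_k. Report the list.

emit factor 1: 'cg' (i=0, period=2)
emit factor 2: 'abbaedcccabcaeegaecdebbf' (i=2, period=24)

["cg", "abbaedcccabcaeegaecdebbf"]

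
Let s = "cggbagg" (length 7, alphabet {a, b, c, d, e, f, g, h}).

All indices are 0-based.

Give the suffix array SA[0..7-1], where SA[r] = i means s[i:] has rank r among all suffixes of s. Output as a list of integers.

[4, 3, 0, 6, 2, 5, 1]

rank→(start, suffix):
  0 → (4, 'agg')
  1 → (3, 'bagg')
  2 → (0, 'cggbagg')
  3 → (6, 'g')
  4 → (2, 'gbagg')
  5 → (5, 'gg')
  6 → (1, 'ggbagg')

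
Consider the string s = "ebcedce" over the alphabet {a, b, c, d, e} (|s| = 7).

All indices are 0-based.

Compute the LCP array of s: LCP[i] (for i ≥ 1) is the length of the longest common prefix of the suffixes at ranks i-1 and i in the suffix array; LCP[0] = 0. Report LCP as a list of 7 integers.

[0, 0, 2, 0, 0, 1, 1]

sorted suffixes:
  #0 SA[0]=1  'bcedce'
  #1 SA[1]=5  'ce'
  #2 SA[2]=2  'cedce'
  #3 SA[3]=4  'dce'
  #4 SA[4]=6  'e'
  #5 SA[5]=0  'ebcedce'
  #6 SA[6]=3  'edce'

SA = [1, 5, 2, 4, 6, 0, 3]
i: (SA[i-1],SA[i]) lcp shared
  1: (1,5) 0 ''
  2: (5,2) 2 'ce'
  3: (2,4) 0 ''
  4: (4,6) 0 ''
  5: (6,0) 1 'e'
  6: (0,3) 1 'e'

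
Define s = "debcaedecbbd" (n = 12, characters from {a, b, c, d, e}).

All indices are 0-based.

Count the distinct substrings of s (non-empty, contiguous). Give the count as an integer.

rank | idx | suffix
   0 |   4 | aedecbbd
   1 |   9 | bbd
   2 |   2 | bcaedecbbd
   3 |  10 | bd
   4 |   3 | caedecbbd
   5 |   8 | cbbd
   6 |  11 | d
   7 |   0 | debcaedecbbd
   8 |   6 | decbbd
   9 |   1 | ebcaedecbbd
  10 |   7 | ecbbd
  11 |   5 | edecbbd

SA = [4, 9, 2, 10, 3, 8, 11, 0, 6, 1, 7, 5]
i: (SA[i-1],SA[i]) lcp shared
  1: (4,9) 0 ''
  2: (9,2) 1 'b'
  3: (2,10) 1 'b'
  4: (10,3) 0 ''
  5: (3,8) 1 'c'
  6: (8,11) 0 ''
  7: (11,0) 1 'd'
  8: (0,6) 2 'de'
  9: (6,1) 0 ''
  10: (1,7) 1 'e'
  11: (7,5) 1 'e'

n(n+1)/2 = 12·13/2 = 78
Σ LCP = 0 + 0 + 1 + 1 + 0 + 1 + 0 + 1 + 2 + 0 + 1 + 1 = 8
distinct = 78 − 8 = 70

70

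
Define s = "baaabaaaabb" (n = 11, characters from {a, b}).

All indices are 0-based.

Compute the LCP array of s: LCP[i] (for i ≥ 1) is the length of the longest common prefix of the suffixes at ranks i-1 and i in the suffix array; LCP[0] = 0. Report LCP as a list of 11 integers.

rank→(start, suffix):
  0 → (5, 'aaaabb')
  1 → (1, 'aaabaaaabb')
  2 → (6, 'aaabb')
  3 → (2, 'aabaaaabb')
  4 → (7, 'aabb')
  5 → (3, 'abaaaabb')
  6 → (8, 'abb')
  7 → (10, 'b')
  8 → (4, 'baaaabb')
  9 → (0, 'baaabaaaabb')
  10 → (9, 'bb')

SA = [5, 1, 6, 2, 7, 3, 8, 10, 4, 0, 9]
[i] adj suffixes → lcp
  [1] 5/1 → 3 ('aaa')
  [2] 1/6 → 4 ('aaab')
  [3] 6/2 → 2 ('aa')
  [4] 2/7 → 3 ('aab')
  [5] 7/3 → 1 ('a')
  [6] 3/8 → 2 ('ab')
  [7] 8/10 → 0 ('')
  [8] 10/4 → 1 ('b')
  [9] 4/0 → 4 ('baaa')
  [10] 0/9 → 1 ('b')

[0, 3, 4, 2, 3, 1, 2, 0, 1, 4, 1]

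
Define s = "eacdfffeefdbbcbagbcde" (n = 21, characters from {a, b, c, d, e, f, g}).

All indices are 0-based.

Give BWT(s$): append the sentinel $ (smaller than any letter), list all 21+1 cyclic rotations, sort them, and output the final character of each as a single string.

rank  rotation                last
    0  $eacdfffeefdbbcbagbcde  e
    1  acdfffeefdbbcbagbcde$e  e
    2  agbcde$eacdfffeefdbbcb  b
    3  bagbcde$eacdfffeefdbbc  c
    4  bbcbagbcde$eacdfffeefd  d
    5  bcbagbcde$eacdfffeefdb  b
    6  bcde$eacdfffeefdbbcbag  g
    7  cbagbcde$eacdfffeefdbb  b
    8  cde$eacdfffeefdbbcbagb  b
    9  cdfffeefdbbcbagbcde$ea  a
   10  dbbcbagbcde$eacdfffeef  f
   11  de$eacdfffeefdbbcbagbc  c
   12  dfffeefdbbcbagbcde$eac  c
   13  e$eacdfffeefdbbcbagbcd  d
   14  eacdfffeefdbbcbagbcde$  $
   15  eefdbbcbagbcde$eacdfff  f
   16  efdbbcbagbcde$eacdfffe  e
   17  fdbbcbagbcde$eacdfffee  e
   18  feefdbbcbagbcde$eacdff  f
   19  ffeefdbbcbagbcde$eacdf  f
   20  fffeefdbbcbagbcde$eacd  d
   21  gbcde$eacdfffeefdbbcba  a

eebcdbgbbafccd$feeffda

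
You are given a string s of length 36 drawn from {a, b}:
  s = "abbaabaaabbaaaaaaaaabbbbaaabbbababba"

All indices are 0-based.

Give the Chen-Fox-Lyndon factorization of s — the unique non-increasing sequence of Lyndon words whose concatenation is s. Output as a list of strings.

["abb", "aab", "aaabb", "aaaaaaaaabbbbaaabbbababb", "a"]

emit factor 1: 'abb' (i=0, period=3)
emit factor 2: 'aab' (i=3, period=3)
emit factor 3: 'aaabb' (i=6, period=5)
emit factor 4: 'aaaaaaaaabbbbaaabbbababb' (i=11, period=24)
emit factor 5: 'a' (i=35, period=1)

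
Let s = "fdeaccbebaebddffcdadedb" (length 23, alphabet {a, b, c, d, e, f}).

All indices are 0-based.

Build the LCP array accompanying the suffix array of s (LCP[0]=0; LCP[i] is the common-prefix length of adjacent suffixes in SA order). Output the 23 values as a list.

rank→(start, suffix):
  0 → (3, 'accbebaebddffcdadedb')
  1 → (18, 'adedb')
  2 → (9, 'aebddffcdadedb')
  3 → (22, 'b')
  4 → (8, 'baebddffcdadedb')
  5 → (11, 'bddffcdadedb')
  6 → (6, 'bebaebddffcdadedb')
  7 → (5, 'cbebaebddffcdadedb')
  8 → (4, 'ccbebaebddffcdadedb')
  9 → (16, 'cdadedb')
  10 → (17, 'dadedb')
  11 → (21, 'db')
  12 → (12, 'ddffcdadedb')
  13 → (1, 'deaccbebaebddffcdadedb')
  14 → (19, 'dedb')
  15 → (13, 'dffcdadedb')
  16 → (2, 'eaccbebaebddffcdadedb')
  17 → (7, 'ebaebddffcdadedb')
  18 → (10, 'ebddffcdadedb')
  19 → (20, 'edb')
  20 → (15, 'fcdadedb')
  21 → (0, 'fdeaccbebaebddffcdadedb')
  22 → (14, 'ffcdadedb')

SA = [3, 18, 9, 22, 8, 11, 6, 5, 4, 16, 17, 21, 12, 1, 19, 13, 2, 7, 10, 20, 15, 0, 14]
rank  pair      lcp
   1  s[3:],s[18:]  1  'a'
   2  s[18:],s[9:]  1  'a'
   3  s[9:],s[22:]  0  ''
   4  s[22:],s[8:]  1  'b'
   5  s[8:],s[11:]  1  'b'
   6  s[11:],s[6:]  1  'b'
   7  s[6:],s[5:]  0  ''
   8  s[5:],s[4:]  1  'c'
   9  s[4:],s[16:]  1  'c'
  10  s[16:],s[17:]  0  ''
  11  s[17:],s[21:]  1  'd'
  12  s[21:],s[12:]  1  'd'
  13  s[12:],s[1:]  1  'd'
  14  s[1:],s[19:]  2  'de'
  15  s[19:],s[13:]  1  'd'
  16  s[13:],s[2:]  0  ''
  17  s[2:],s[7:]  1  'e'
  18  s[7:],s[10:]  2  'eb'
  19  s[10:],s[20:]  1  'e'
  20  s[20:],s[15:]  0  ''
  21  s[15:],s[0:]  1  'f'
  22  s[0:],s[14:]  1  'f'

[0, 1, 1, 0, 1, 1, 1, 0, 1, 1, 0, 1, 1, 1, 2, 1, 0, 1, 2, 1, 0, 1, 1]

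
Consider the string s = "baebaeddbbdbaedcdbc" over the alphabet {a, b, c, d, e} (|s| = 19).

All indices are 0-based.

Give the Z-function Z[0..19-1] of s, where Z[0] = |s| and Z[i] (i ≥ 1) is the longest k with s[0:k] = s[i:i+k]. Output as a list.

[19, 0, 0, 3, 0, 0, 0, 0, 1, 1, 0, 3, 0, 0, 0, 0, 0, 1, 0]

Z[0]=19
i=1: i≥r, start 0; Z[1]=0
i=2: i≥r, start 0; Z[2]=0
i=3: i≥r, start 0; Z[3]=3 extend→box=[3,6)
i=4: min(r-i=2, Z[1]=0)=0; Z[4]=0
i=5: min(r-i=1, Z[2]=0)=0; Z[5]=0
i=6: i≥r, start 0; Z[6]=0
i=7: i≥r, start 0; Z[7]=0
i=8: i≥r, start 0; Z[8]=1 extend→box=[8,9)
i=9: i≥r, start 0; Z[9]=1 extend→box=[9,10)
i=10: i≥r, start 0; Z[10]=0
i=11: i≥r, start 0; Z[11]=3 extend→box=[11,14)
i=12: min(r-i=2, Z[1]=0)=0; Z[12]=0
i=13: min(r-i=1, Z[2]=0)=0; Z[13]=0
i=14: i≥r, start 0; Z[14]=0
i=15: i≥r, start 0; Z[15]=0
i=16: i≥r, start 0; Z[16]=0
i=17: i≥r, start 0; Z[17]=1 extend→box=[17,18)
i=18: i≥r, start 0; Z[18]=0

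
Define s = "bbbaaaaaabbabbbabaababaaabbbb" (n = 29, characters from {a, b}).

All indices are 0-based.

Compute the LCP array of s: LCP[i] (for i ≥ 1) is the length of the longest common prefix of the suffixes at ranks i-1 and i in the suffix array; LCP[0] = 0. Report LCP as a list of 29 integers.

[0, 5, 4, 3, 5, 2, 3, 4, 1, 4, 3, 2, 3, 4, 0, 1, 4, 3, 2, 5, 3, 1, 2, 3, 4, 2, 3, 4, 3]

rank→(start, suffix):
  0 → (3, 'aaaaaabbabbbabaababaaabbbb')
  1 → (4, 'aaaaabbabbbabaababaaabbbb')
  2 → (5, 'aaaabbabbbabaababaaabbbb')
  3 → (6, 'aaabbabbbabaababaaabbbb')
  4 → (22, 'aaabbbb')
  5 → (17, 'aababaaabbbb')
  6 → (7, 'aabbabbbabaababaaabbbb')
  7 → (23, 'aabbbb')
  8 → (20, 'abaaabbbb')
  9 → (15, 'abaababaaabbbb')
  10 → (18, 'ababaaabbbb')
  11 → (8, 'abbabbbabaababaaabbbb')
  12 → (11, 'abbbabaababaaabbbb')
  13 → (24, 'abbbb')
  14 → (28, 'b')
  15 → (2, 'baaaaaabbabbbabaababaaabbbb')
  16 → (21, 'baaabbbb')
  17 → (16, 'baababaaabbbb')
  18 → (19, 'babaaabbbb')
  19 → (14, 'babaababaaabbbb')
  20 → (10, 'babbbabaababaaabbbb')
  21 → (27, 'bb')
  22 → (1, 'bbaaaaaabbabbbabaababaaabbbb')
  23 → (13, 'bbabaababaaabbbb')
  24 → (9, 'bbabbbabaababaaabbbb')
  25 → (26, 'bbb')
  26 → (0, 'bbbaaaaaabbabbbabaababaaabbbb')
  27 → (12, 'bbbabaababaaabbbb')
  28 → (25, 'bbbb')

SA = [3, 4, 5, 6, 22, 17, 7, 23, 20, 15, 18, 8, 11, 24, 28, 2, 21, 16, 19, 14, 10, 27, 1, 13, 9, 26, 0, 12, 25]
i: (SA[i-1],SA[i]) lcp shared
  1: (3,4) 5 'aaaaa'
  2: (4,5) 4 'aaaa'
  3: (5,6) 3 'aaa'
  4: (6,22) 5 'aaabb'
  5: (22,17) 2 'aa'
  6: (17,7) 3 'aab'
  7: (7,23) 4 'aabb'
  8: (23,20) 1 'a'
  9: (20,15) 4 'abaa'
  10: (15,18) 3 'aba'
  11: (18,8) 2 'ab'
  12: (8,11) 3 'abb'
  13: (11,24) 4 'abbb'
  14: (24,28) 0 ''
  15: (28,2) 1 'b'
  16: (2,21) 4 'baaa'
  17: (21,16) 3 'baa'
  18: (16,19) 2 'ba'
  19: (19,14) 5 'babaa'
  20: (14,10) 3 'bab'
  21: (10,27) 1 'b'
  22: (27,1) 2 'bb'
  23: (1,13) 3 'bba'
  24: (13,9) 4 'bbab'
  25: (9,26) 2 'bb'
  26: (26,0) 3 'bbb'
  27: (0,12) 4 'bbba'
  28: (12,25) 3 'bbb'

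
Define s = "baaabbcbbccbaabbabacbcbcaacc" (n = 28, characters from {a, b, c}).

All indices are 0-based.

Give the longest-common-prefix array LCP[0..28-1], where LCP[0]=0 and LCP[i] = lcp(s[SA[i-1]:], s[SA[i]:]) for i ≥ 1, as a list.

[0, 2, 4, 2, 1, 2, 3, 1, 2, 0, 3, 2, 2, 1, 2, 3, 1, 2, 3, 2, 0, 1, 1, 2, 2, 3, 1, 2]

rank→(start, suffix):
  0 → (1, 'aaabbcbbccbaabbabacbcbcaacc')
  1 → (12, 'aabbabacbcbcaacc')
  2 → (2, 'aabbcbbccbaabbabacbcbcaacc')
  3 → (24, 'aacc')
  4 → (16, 'abacbcbcaacc')
  5 → (13, 'abbabacbcbcaacc')
  6 → (3, 'abbcbbccbaabbabacbcbcaacc')
  7 → (18, 'acbcbcaacc')
  8 → (25, 'acc')
  9 → (0, 'baaabbcbbccbaabbabacbcbcaacc')
  10 → (11, 'baabbabacbcbcaacc')
  11 → (15, 'babacbcbcaacc')
  12 → (17, 'bacbcbcaacc')
  13 → (14, 'bbabacbcbcaacc')
  14 → (4, 'bbcbbccbaabbabacbcbcaacc')
  15 → (7, 'bbccbaabbabacbcbcaacc')
  16 → (22, 'bcaacc')
  17 → (5, 'bcbbccbaabbabacbcbcaacc')
  18 → (20, 'bcbcaacc')
  19 → (8, 'bccbaabbabacbcbcaacc')
  20 → (27, 'c')
  21 → (23, 'caacc')
  22 → (10, 'cbaabbabacbcbcaacc')
  23 → (6, 'cbbccbaabbabacbcbcaacc')
  24 → (21, 'cbcaacc')
  25 → (19, 'cbcbcaacc')
  26 → (26, 'cc')
  27 → (9, 'ccbaabbabacbcbcaacc')

SA = [1, 12, 2, 24, 16, 13, 3, 18, 25, 0, 11, 15, 17, 14, 4, 7, 22, 5, 20, 8, 27, 23, 10, 6, 21, 19, 26, 9]
i: (SA[i-1],SA[i]) lcp shared
  1: (1,12) 2 'aa'
  2: (12,2) 4 'aabb'
  3: (2,24) 2 'aa'
  4: (24,16) 1 'a'
  5: (16,13) 2 'ab'
  6: (13,3) 3 'abb'
  7: (3,18) 1 'a'
  8: (18,25) 2 'ac'
  9: (25,0) 0 ''
  10: (0,11) 3 'baa'
  11: (11,15) 2 'ba'
  12: (15,17) 2 'ba'
  13: (17,14) 1 'b'
  14: (14,4) 2 'bb'
  15: (4,7) 3 'bbc'
  16: (7,22) 1 'b'
  17: (22,5) 2 'bc'
  18: (5,20) 3 'bcb'
  19: (20,8) 2 'bc'
  20: (8,27) 0 ''
  21: (27,23) 1 'c'
  22: (23,10) 1 'c'
  23: (10,6) 2 'cb'
  24: (6,21) 2 'cb'
  25: (21,19) 3 'cbc'
  26: (19,26) 1 'c'
  27: (26,9) 2 'cc'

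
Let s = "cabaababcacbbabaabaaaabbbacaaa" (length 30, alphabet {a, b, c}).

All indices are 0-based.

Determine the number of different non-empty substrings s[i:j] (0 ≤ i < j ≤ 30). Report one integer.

399

rank | idx | suffix
   0 |  29 | a
   1 |  28 | aa
   2 |  27 | aaa
   3 |  18 | aaaabbbacaaa
   4 |  19 | aaabbbacaaa
   5 |  15 | aabaaaabbbacaaa
   6 |   3 | aababcacbbabaabaaaabbbacaaa
   7 |  20 | aabbbacaaa
   8 |  16 | abaaaabbbacaaa
   9 |  13 | abaabaaaabbbacaaa
  10 |   1 | abaababcacbbabaabaaaabbbacaaa
  11 |   4 | ababcacbbabaabaaaabbbacaaa
  12 |  21 | abbbacaaa
  13 |   6 | abcacbbabaabaaaabbbacaaa
  14 |  25 | acaaa
  15 |   9 | acbbabaabaaaabbbacaaa
  16 |  17 | baaaabbbacaaa
  17 |  14 | baabaaaabbbacaaa
  18 |   2 | baababcacbbabaabaaaabbbacaaa
  19 |  12 | babaabaaaabbbacaaa
  20 |   5 | babcacbbabaabaaaabbbacaaa
  21 |  24 | bacaaa
  22 |  11 | bbabaabaaaabbbacaaa
  23 |  23 | bbacaaa
  24 |  22 | bbbacaaa
  25 |   7 | bcacbbabaabaaaabbbacaaa
  26 |  26 | caaa
  27 |   0 | cabaababcacbbabaabaaaabbbacaaa
  28 |   8 | cacbbabaabaaaabbbacaaa
  29 |  10 | cbbabaabaaaabbbacaaa

SA = [29, 28, 27, 18, 19, 15, 3, 20, 16, 13, 1, 4, 21, 6, 25, 9, 17, 14, 2, 12, 5, 24, 11, 23, 22, 7, 26, 0, 8, 10]
[i] adj suffixes → lcp
  [1] 29/28 → 1 ('a')
  [2] 28/27 → 2 ('aa')
  [3] 27/18 → 3 ('aaa')
  [4] 18/19 → 3 ('aaa')
  [5] 19/15 → 2 ('aa')
  [6] 15/3 → 4 ('aaba')
  [7] 3/20 → 3 ('aab')
  [8] 20/16 → 1 ('a')
  [9] 16/13 → 4 ('abaa')
  [10] 13/1 → 6 ('abaaba')
  [11] 1/4 → 3 ('aba')
  [12] 4/21 → 2 ('ab')
  [13] 21/6 → 2 ('ab')
  [14] 6/25 → 1 ('a')
  [15] 25/9 → 2 ('ac')
  [16] 9/17 → 0 ('')
  [17] 17/14 → 3 ('baa')
  [18] 14/2 → 5 ('baaba')
  [19] 2/12 → 2 ('ba')
  [20] 12/5 → 3 ('bab')
  [21] 5/24 → 2 ('ba')
  [22] 24/11 → 1 ('b')
  [23] 11/23 → 3 ('bba')
  [24] 23/22 → 2 ('bb')
  [25] 22/7 → 1 ('b')
  [26] 7/26 → 0 ('')
  [27] 26/0 → 2 ('ca')
  [28] 0/8 → 2 ('ca')
  [29] 8/10 → 1 ('c')

n(n+1)/2 = 30·31/2 = 465
Σ LCP = 0 + 1 + 2 + 3 + 3 + 2 + 4 + 3 + 1 + 4 + 6 + 3 + 2 + 2 + 1 + 2 + 0 + 3 + 5 + 2 + 3 + 2 + 1 + 3 + 2 + 1 + 0 + 2 + 2 + 1 = 66
distinct = 465 − 66 = 399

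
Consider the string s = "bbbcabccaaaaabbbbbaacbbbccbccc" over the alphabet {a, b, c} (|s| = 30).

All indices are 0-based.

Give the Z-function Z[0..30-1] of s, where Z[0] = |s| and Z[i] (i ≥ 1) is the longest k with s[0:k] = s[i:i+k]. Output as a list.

[30, 2, 1, 0, 0, 1, 0, 0, 0, 0, 0, 0, 0, 3, 3, 3, 2, 1, 0, 0, 0, 4, 2, 1, 0, 0, 1, 0, 0, 0]

Z[0]=30
i=1: i≥r, start 0; Z[1]=2 scan→box=[1,3)
i=2: min(r-i=1, Z[1]=2)=1; Z[2]=1
i=3: i≥r, start 0; Z[3]=0
i=4: i≥r, start 0; Z[4]=0
i=5: i≥r, start 0; Z[5]=1 scan→box=[5,6)
i=6: i≥r, start 0; Z[6]=0
i=7: i≥r, start 0; Z[7]=0
i=8: i≥r, start 0; Z[8]=0
i=9: i≥r, start 0; Z[9]=0
i=10: i≥r, start 0; Z[10]=0
i=11: i≥r, start 0; Z[11]=0
i=12: i≥r, start 0; Z[12]=0
i=13: i≥r, start 0; Z[13]=3 scan→box=[13,16)
i=14: min(r-i=2, Z[1]=2)=2; Z[14]=3 scan→box=[14,17)
i=15: min(r-i=2, Z[1]=2)=2; Z[15]=3 scan→box=[15,18)
i=16: min(r-i=2, Z[1]=2)=2; Z[16]=2
i=17: min(r-i=1, Z[2]=1)=1; Z[17]=1
i=18: i≥r, start 0; Z[18]=0
i=19: i≥r, start 0; Z[19]=0
i=20: i≥r, start 0; Z[20]=0
i=21: i≥r, start 0; Z[21]=4 scan→box=[21,25)
i=22: min(r-i=3, Z[1]=2)=2; Z[22]=2
i=23: min(r-i=2, Z[2]=1)=1; Z[23]=1
i=24: min(r-i=1, Z[3]=0)=0; Z[24]=0
i=25: i≥r, start 0; Z[25]=0
i=26: i≥r, start 0; Z[26]=1 scan→box=[26,27)
i=27: i≥r, start 0; Z[27]=0
i=28: i≥r, start 0; Z[28]=0
i=29: i≥r, start 0; Z[29]=0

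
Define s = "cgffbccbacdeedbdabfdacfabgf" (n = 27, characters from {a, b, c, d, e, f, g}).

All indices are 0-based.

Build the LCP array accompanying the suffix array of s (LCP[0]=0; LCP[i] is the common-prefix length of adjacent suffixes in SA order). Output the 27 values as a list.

[0, 2, 1, 2, 0, 1, 1, 1, 1, 0, 1, 1, 1, 1, 0, 2, 1, 1, 0, 1, 0, 1, 1, 1, 1, 0, 2]

rank | idx | suffix
   0 |  16 | abfdacfabgf
   1 |  23 | abgf
   2 |   8 | acdeedbdabfdacfabgf
   3 |  20 | acfabgf
   4 |   7 | bacdeedbdabfdacfabgf
   5 |   4 | bccbacdeedbdabfdacfabgf
   6 |  14 | bdabfdacfabgf
   7 |  17 | bfdacfabgf
   8 |  24 | bgf
   9 |   6 | cbacdeedbdabfdacfabgf
  10 |   5 | ccbacdeedbdabfdacfabgf
  11 |   9 | cdeedbdabfdacfabgf
  12 |  21 | cfabgf
  13 |   0 | cgffbccbacdeedbdabfdacfabgf
  14 |  15 | dabfdacfabgf
  15 |  19 | dacfabgf
  16 |  13 | dbdabfdacfabgf
  17 |  10 | deedbdabfdacfabgf
  18 |  12 | edbdabfdacfabgf
  19 |  11 | eedbdabfdacfabgf
  20 |  26 | f
  21 |  22 | fabgf
  22 |   3 | fbccbacdeedbdabfdacfabgf
  23 |  18 | fdacfabgf
  24 |   2 | ffbccbacdeedbdabfdacfabgf
  25 |  25 | gf
  26 |   1 | gffbccbacdeedbdabfdacfabgf

SA = [16, 23, 8, 20, 7, 4, 14, 17, 24, 6, 5, 9, 21, 0, 15, 19, 13, 10, 12, 11, 26, 22, 3, 18, 2, 25, 1]
i: (SA[i-1],SA[i]) lcp shared
  1: (16,23) 2 'ab'
  2: (23,8) 1 'a'
  3: (8,20) 2 'ac'
  4: (20,7) 0 ''
  5: (7,4) 1 'b'
  6: (4,14) 1 'b'
  7: (14,17) 1 'b'
  8: (17,24) 1 'b'
  9: (24,6) 0 ''
  10: (6,5) 1 'c'
  11: (5,9) 1 'c'
  12: (9,21) 1 'c'
  13: (21,0) 1 'c'
  14: (0,15) 0 ''
  15: (15,19) 2 'da'
  16: (19,13) 1 'd'
  17: (13,10) 1 'd'
  18: (10,12) 0 ''
  19: (12,11) 1 'e'
  20: (11,26) 0 ''
  21: (26,22) 1 'f'
  22: (22,3) 1 'f'
  23: (3,18) 1 'f'
  24: (18,2) 1 'f'
  25: (2,25) 0 ''
  26: (25,1) 2 'gf'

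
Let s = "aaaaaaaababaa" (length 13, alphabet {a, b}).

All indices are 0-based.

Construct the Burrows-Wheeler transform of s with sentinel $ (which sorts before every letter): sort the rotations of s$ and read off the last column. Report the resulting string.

aab$aaaaaabaaa

rank  rotation        last
    0  $aaaaaaaababaa  a
    1  a$aaaaaaaababa  a
    2  aa$aaaaaaaabab  b
    3  aaaaaaaababaa$  $
    4  aaaaaaababaa$a  a
    5  aaaaaababaa$aa  a
    6  aaaaababaa$aaa  a
    7  aaaababaa$aaaa  a
    8  aaababaa$aaaaa  a
    9  aababaa$aaaaaa  a
   10  abaa$aaaaaaaab  b
   11  ababaa$aaaaaaa  a
   12  baa$aaaaaaaaba  a
   13  babaa$aaaaaaaa  a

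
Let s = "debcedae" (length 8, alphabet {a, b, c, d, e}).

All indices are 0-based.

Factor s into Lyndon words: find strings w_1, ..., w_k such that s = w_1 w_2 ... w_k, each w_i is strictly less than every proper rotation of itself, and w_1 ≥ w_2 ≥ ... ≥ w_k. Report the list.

["de", "bced", "ae"]

emit factor 1: 'de' (i=0, period=2)
emit factor 2: 'bced' (i=2, period=4)
emit factor 3: 'ae' (i=6, period=2)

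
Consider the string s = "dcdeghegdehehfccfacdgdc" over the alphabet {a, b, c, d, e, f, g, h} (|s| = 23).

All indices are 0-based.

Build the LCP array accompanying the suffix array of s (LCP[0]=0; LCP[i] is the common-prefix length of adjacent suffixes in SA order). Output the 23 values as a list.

[0, 0, 1, 1, 2, 1, 0, 2, 1, 2, 1, 0, 2, 1, 2, 0, 1, 0, 2, 1, 0, 2, 1]

sorted suffixes:
  #0 SA[0]=17  'acdgdc'
  #1 SA[1]=22  'c'
  #2 SA[2]=14  'ccfacdgdc'
  #3 SA[3]=1  'cdeghegdehehfccfacdgdc'
  #4 SA[4]=18  'cdgdc'
  #5 SA[5]=15  'cfacdgdc'
  #6 SA[6]=21  'dc'
  #7 SA[7]=0  'dcdeghegdehehfccfacdgdc'
  #8 SA[8]=2  'deghegdehehfccfacdgdc'
  #9 SA[9]=8  'dehehfccfacdgdc'
  #10 SA[10]=19  'dgdc'
  #11 SA[11]=6  'egdehehfccfacdgdc'
  #12 SA[12]=3  'eghegdehehfccfacdgdc'
  #13 SA[13]=9  'ehehfccfacdgdc'
  #14 SA[14]=11  'ehfccfacdgdc'
  #15 SA[15]=16  'facdgdc'
  #16 SA[16]=13  'fccfacdgdc'
  #17 SA[17]=20  'gdc'
  #18 SA[18]=7  'gdehehfccfacdgdc'
  #19 SA[19]=4  'ghegdehehfccfacdgdc'
  #20 SA[20]=5  'hegdehehfccfacdgdc'
  #21 SA[21]=10  'hehfccfacdgdc'
  #22 SA[22]=12  'hfccfacdgdc'

SA = [17, 22, 14, 1, 18, 15, 21, 0, 2, 8, 19, 6, 3, 9, 11, 16, 13, 20, 7, 4, 5, 10, 12]
[i] adj suffixes → lcp
  [1] 17/22 → 0 ('')
  [2] 22/14 → 1 ('c')
  [3] 14/1 → 1 ('c')
  [4] 1/18 → 2 ('cd')
  [5] 18/15 → 1 ('c')
  [6] 15/21 → 0 ('')
  [7] 21/0 → 2 ('dc')
  [8] 0/2 → 1 ('d')
  [9] 2/8 → 2 ('de')
  [10] 8/19 → 1 ('d')
  [11] 19/6 → 0 ('')
  [12] 6/3 → 2 ('eg')
  [13] 3/9 → 1 ('e')
  [14] 9/11 → 2 ('eh')
  [15] 11/16 → 0 ('')
  [16] 16/13 → 1 ('f')
  [17] 13/20 → 0 ('')
  [18] 20/7 → 2 ('gd')
  [19] 7/4 → 1 ('g')
  [20] 4/5 → 0 ('')
  [21] 5/10 → 2 ('he')
  [22] 10/12 → 1 ('h')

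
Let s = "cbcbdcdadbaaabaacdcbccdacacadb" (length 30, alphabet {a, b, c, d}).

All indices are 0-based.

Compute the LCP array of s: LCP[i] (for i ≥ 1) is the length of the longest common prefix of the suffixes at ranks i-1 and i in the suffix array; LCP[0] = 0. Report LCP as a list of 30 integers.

[0, 2, 2, 1, 1, 3, 2, 1, 3, 0, 1, 3, 1, 2, 1, 0, 2, 1, 3, 2, 1, 1, 3, 2, 0, 2, 1, 2, 1, 2]

sorted suffixes:
  #0 SA[0]=10  'aaabaacdcbccdacacadb'
  #1 SA[1]=11  'aabaacdcbccdacacadb'
  #2 SA[2]=14  'aacdcbccdacacadb'
  #3 SA[3]=12  'abaacdcbccdacacadb'
  #4 SA[4]=23  'acacadb'
  #5 SA[5]=25  'acadb'
  #6 SA[6]=15  'acdcbccdacacadb'
  #7 SA[7]=27  'adb'
  #8 SA[8]=7  'adbaaabaacdcbccdacacadb'
  #9 SA[9]=29  'b'
  #10 SA[10]=9  'baaabaacdcbccdacacadb'
  #11 SA[11]=13  'baacdcbccdacacadb'
  #12 SA[12]=1  'bcbdcdadbaaabaacdcbccdacacadb'
  #13 SA[13]=19  'bccdacacadb'
  #14 SA[14]=3  'bdcdadbaaabaacdcbccdacacadb'
  #15 SA[15]=24  'cacadb'
  #16 SA[16]=26  'cadb'
  #17 SA[17]=0  'cbcbdcdadbaaabaacdcbccdacacadb'
  #18 SA[18]=18  'cbccdacacadb'
  #19 SA[19]=2  'cbdcdadbaaabaacdcbccdacacadb'
  #20 SA[20]=20  'ccdacacadb'
  #21 SA[21]=21  'cdacacadb'
  #22 SA[22]=5  'cdadbaaabaacdcbccdacacadb'
  #23 SA[23]=16  'cdcbccdacacadb'
  #24 SA[24]=22  'dacacadb'
  #25 SA[25]=6  'dadbaaabaacdcbccdacacadb'
  #26 SA[26]=28  'db'
  #27 SA[27]=8  'dbaaabaacdcbccdacacadb'
  #28 SA[28]=17  'dcbccdacacadb'
  #29 SA[29]=4  'dcdadbaaabaacdcbccdacacadb'

SA = [10, 11, 14, 12, 23, 25, 15, 27, 7, 29, 9, 13, 1, 19, 3, 24, 26, 0, 18, 2, 20, 21, 5, 16, 22, 6, 28, 8, 17, 4]
rank  pair      lcp
   1  s[10:],s[11:]  2  'aa'
   2  s[11:],s[14:]  2  'aa'
   3  s[14:],s[12:]  1  'a'
   4  s[12:],s[23:]  1  'a'
   5  s[23:],s[25:]  3  'aca'
   6  s[25:],s[15:]  2  'ac'
   7  s[15:],s[27:]  1  'a'
   8  s[27:],s[7:]  3  'adb'
   9  s[7:],s[29:]  0  ''
  10  s[29:],s[9:]  1  'b'
  11  s[9:],s[13:]  3  'baa'
  12  s[13:],s[1:]  1  'b'
  13  s[1:],s[19:]  2  'bc'
  14  s[19:],s[3:]  1  'b'
  15  s[3:],s[24:]  0  ''
  16  s[24:],s[26:]  2  'ca'
  17  s[26:],s[0:]  1  'c'
  18  s[0:],s[18:]  3  'cbc'
  19  s[18:],s[2:]  2  'cb'
  20  s[2:],s[20:]  1  'c'
  21  s[20:],s[21:]  1  'c'
  22  s[21:],s[5:]  3  'cda'
  23  s[5:],s[16:]  2  'cd'
  24  s[16:],s[22:]  0  ''
  25  s[22:],s[6:]  2  'da'
  26  s[6:],s[28:]  1  'd'
  27  s[28:],s[8:]  2  'db'
  28  s[8:],s[17:]  1  'd'
  29  s[17:],s[4:]  2  'dc'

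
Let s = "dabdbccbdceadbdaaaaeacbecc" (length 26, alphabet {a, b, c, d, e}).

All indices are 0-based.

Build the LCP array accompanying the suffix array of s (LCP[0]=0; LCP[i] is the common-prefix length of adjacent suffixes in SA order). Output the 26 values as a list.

rank | idx | suffix
   0 |  15 | aaaaeacbecc
   1 |  16 | aaaeacbecc
   2 |  17 | aaeacbecc
   3 |   1 | abdbccbdceadbdaaaaeacbecc
   4 |  20 | acbecc
   5 |  11 | adbdaaaaeacbecc
   6 |  18 | aeacbecc
   7 |   4 | bccbdceadbdaaaaeacbecc
   8 |  13 | bdaaaaeacbecc
   9 |   2 | bdbccbdceadbdaaaaeacbecc
  10 |   7 | bdceadbdaaaaeacbecc
  11 |  22 | becc
  12 |  25 | c
  13 |   6 | cbdceadbdaaaaeacbecc
  14 |  21 | cbecc
  15 |  24 | cc
  16 |   5 | ccbdceadbdaaaaeacbecc
  17 |   9 | ceadbdaaaaeacbecc
  18 |  14 | daaaaeacbecc
  19 |   0 | dabdbccbdceadbdaaaaeacbecc
  20 |   3 | dbccbdceadbdaaaaeacbecc
  21 |  12 | dbdaaaaeacbecc
  22 |   8 | dceadbdaaaaeacbecc
  23 |  19 | eacbecc
  24 |  10 | eadbdaaaaeacbecc
  25 |  23 | ecc

SA = [15, 16, 17, 1, 20, 11, 18, 4, 13, 2, 7, 22, 25, 6, 21, 24, 5, 9, 14, 0, 3, 12, 8, 19, 10, 23]
[i] adj suffixes → lcp
  [1] 15/16 → 3 ('aaa')
  [2] 16/17 → 2 ('aa')
  [3] 17/1 → 1 ('a')
  [4] 1/20 → 1 ('a')
  [5] 20/11 → 1 ('a')
  [6] 11/18 → 1 ('a')
  [7] 18/4 → 0 ('')
  [8] 4/13 → 1 ('b')
  [9] 13/2 → 2 ('bd')
  [10] 2/7 → 2 ('bd')
  [11] 7/22 → 1 ('b')
  [12] 22/25 → 0 ('')
  [13] 25/6 → 1 ('c')
  [14] 6/21 → 2 ('cb')
  [15] 21/24 → 1 ('c')
  [16] 24/5 → 2 ('cc')
  [17] 5/9 → 1 ('c')
  [18] 9/14 → 0 ('')
  [19] 14/0 → 2 ('da')
  [20] 0/3 → 1 ('d')
  [21] 3/12 → 2 ('db')
  [22] 12/8 → 1 ('d')
  [23] 8/19 → 0 ('')
  [24] 19/10 → 2 ('ea')
  [25] 10/23 → 1 ('e')

[0, 3, 2, 1, 1, 1, 1, 0, 1, 2, 2, 1, 0, 1, 2, 1, 2, 1, 0, 2, 1, 2, 1, 0, 2, 1]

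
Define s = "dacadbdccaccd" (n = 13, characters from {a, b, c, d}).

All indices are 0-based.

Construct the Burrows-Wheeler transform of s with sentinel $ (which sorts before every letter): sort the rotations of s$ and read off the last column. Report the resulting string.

ddccdcadacc$ab

rank  rotation        last
    0  $dacadbdccaccd  d
    1  acadbdccaccd$d  d
    2  accd$dacadbdcc  c
    3  adbdccaccd$dac  c
    4  bdccaccd$dacad  d
    5  caccd$dacadbdc  c
    6  cadbdccaccd$da  a
    7  ccaccd$dacadbd  d
    8  ccd$dacadbdcca  a
    9  cd$dacadbdccac  c
   10  d$dacadbdccacc  c
   11  dacadbdccaccd$  $
   12  dbdccaccd$daca  a
   13  dccaccd$dacadb  b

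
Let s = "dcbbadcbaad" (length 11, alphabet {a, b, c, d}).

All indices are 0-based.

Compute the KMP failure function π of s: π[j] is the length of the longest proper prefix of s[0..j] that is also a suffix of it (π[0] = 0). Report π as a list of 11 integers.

π[0] = 0
j=1 s[j]='c': π[1]=0 (border '')
j=2 s[j]='b': π[2]=0 (border '')
j=3 s[j]='b': π[3]=0 (border '')
j=4 s[j]='a': π[4]=0 (border '')
j=5 s[j]='d': π[5]=1 (border 'd')
j=6 s[j]='c': π[6]=2 (border 'dc')
j=7 s[j]='b': π[7]=3 (border 'dcb')
j=8 s[j]='a': k: 3→0; π[8]=0 (border '')
j=9 s[j]='a': π[9]=0 (border '')
j=10 s[j]='d': π[10]=1 (border 'd')

[0, 0, 0, 0, 0, 1, 2, 3, 0, 0, 1]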